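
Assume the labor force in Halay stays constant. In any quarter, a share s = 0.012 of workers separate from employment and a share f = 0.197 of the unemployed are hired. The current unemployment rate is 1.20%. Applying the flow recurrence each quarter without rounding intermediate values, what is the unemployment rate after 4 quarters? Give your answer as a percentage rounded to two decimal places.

With a fixed labor force, u_{t+1} = u_t + s·(1−u_t) − f·u_t = u_t·(1−s−f) + s.
Here 1−s−f = 0.791 and s = 0.012.
u_1 = 0.012000 × 0.791 + 0.012 = 0.021492.
u_2 = 0.021492 × 0.791 + 0.012 = 0.029000.
u_3 = 0.029000 × 0.791 + 0.012 = 0.034939.
u_4 = 0.034939 × 0.791 + 0.012 = 0.039637.

Unemployment rate after four quarters ≈ 3.96%.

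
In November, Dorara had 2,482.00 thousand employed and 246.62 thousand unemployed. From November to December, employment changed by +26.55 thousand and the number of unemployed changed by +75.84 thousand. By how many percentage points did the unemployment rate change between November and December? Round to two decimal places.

November: labor force = 2,482.00 + 246.62 = 2,728.62; u = 246.62/2,728.62 = 9.04%.
December: labor force = 2,508.55 + 322.46 = 2,831.01; u = 322.46/2,831.01 = 11.39%.
Change = 11.39% − 9.04% = +2.35 pp.

The unemployment rate changed by +2.35 percentage points.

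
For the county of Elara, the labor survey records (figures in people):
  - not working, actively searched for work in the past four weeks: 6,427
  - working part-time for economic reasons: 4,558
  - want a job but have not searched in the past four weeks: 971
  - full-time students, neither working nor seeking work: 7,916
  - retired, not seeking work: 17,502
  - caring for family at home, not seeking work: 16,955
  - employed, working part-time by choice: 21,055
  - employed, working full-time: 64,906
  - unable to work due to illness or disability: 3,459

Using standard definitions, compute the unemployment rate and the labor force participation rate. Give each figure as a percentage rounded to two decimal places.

Employed = 4,558 + 21,055 + 64,906 = 90,519 (anyone who worked, including part-time for economic reasons, counts as employed).
Unemployed = 6,427.
Labor force = 90,519 + 6,427 = 96,946.
Not in labor force = 971 + 7,916 + 17,502 + 16,955 + 3,459 = 46,803 (those not working and not actively searching are outside the labor force — including those who want a job but have given up searching).
Civilian working-age population = 96,946 + 46,803 = 143,749.
Unemployment rate = 6,427 / 96,946 = 6.63%.
Labor force participation rate = 96,946 / 143,749 = 67.44%.

Unemployment rate ≈ 6.63%; labor force participation rate ≈ 67.44%.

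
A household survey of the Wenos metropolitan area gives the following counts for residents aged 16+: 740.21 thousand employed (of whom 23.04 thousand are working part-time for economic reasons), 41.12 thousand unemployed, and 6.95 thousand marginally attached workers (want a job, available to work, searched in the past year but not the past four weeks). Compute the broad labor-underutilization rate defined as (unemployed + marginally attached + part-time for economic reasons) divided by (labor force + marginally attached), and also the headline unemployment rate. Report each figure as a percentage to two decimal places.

Broad underutilization rate ≈ 9.02%; headline unemployment rate ≈ 5.26%.

Labor force = 740.21 + 41.12 = 781.33 thousand.
Numerator = 41.12 + 6.95 + 23.04 = 71.11 thousand.
Denominator = 781.33 + 6.95 = 788.28 thousand.
Broad rate = 71.11 / 788.28 = 9.02%.
Headline unemployment rate = 41.12 / 781.33 = 5.26%.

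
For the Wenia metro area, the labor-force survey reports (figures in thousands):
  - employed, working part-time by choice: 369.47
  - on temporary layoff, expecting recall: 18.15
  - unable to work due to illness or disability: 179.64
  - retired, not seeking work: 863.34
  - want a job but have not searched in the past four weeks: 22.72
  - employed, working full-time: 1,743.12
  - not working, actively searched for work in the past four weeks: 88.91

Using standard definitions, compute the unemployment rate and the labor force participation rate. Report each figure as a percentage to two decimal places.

Unemployment rate ≈ 4.82%; labor force participation rate ≈ 67.56%.

Employed = 369.47 + 1,743.12 = 2,112.59 thousand.
Unemployed = 18.15 + 88.91 = 107.06 thousand (jobless and actively searching, or on temporary layoff).
Labor force = 2,112.59 + 107.06 = 2,219.65 thousand.
Not in labor force = 179.64 + 863.34 + 22.72 = 1,065.70 thousand (those not working and not actively searching are outside the labor force — including those who want a job but have given up searching).
Civilian working-age population = 2,219.65 + 1,065.70 = 3,285.35 thousand.
Unemployment rate = 107.06 / 2,219.65 = 4.82%.
Labor force participation rate = 2,219.65 / 3,285.35 = 67.56%.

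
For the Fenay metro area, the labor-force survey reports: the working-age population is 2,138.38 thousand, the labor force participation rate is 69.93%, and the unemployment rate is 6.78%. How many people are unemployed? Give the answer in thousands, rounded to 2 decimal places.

Labor force = 0.6993 × 2,138.38 = 1,495.37 thousand.
Unemployed = 0.0678 × 1,495.37 ≈ 101.39 thousand.

About 101.39 thousand are unemployed.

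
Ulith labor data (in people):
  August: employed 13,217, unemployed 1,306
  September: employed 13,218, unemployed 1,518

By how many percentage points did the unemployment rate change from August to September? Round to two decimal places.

August: labor force = 13,217 + 1,306 = 14,523; u = 1,306/14,523 = 8.99%.
September: labor force = 13,218 + 1,518 = 14,736; u = 1,518/14,736 = 10.30%.
Change = 10.30% − 8.99% = +1.31 pp.

The unemployment rate changed by +1.31 percentage points.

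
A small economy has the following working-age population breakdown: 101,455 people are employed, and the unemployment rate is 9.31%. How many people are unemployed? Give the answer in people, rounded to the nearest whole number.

Let U be the number unemployed. The labor force is E + U, and U/(E+U) = 0.0931.
So U = 0.0931 × 101,455 / (1 − 0.0931) = 9445.46 / 0.9069 ≈ 10,415.

About 10,415 are unemployed.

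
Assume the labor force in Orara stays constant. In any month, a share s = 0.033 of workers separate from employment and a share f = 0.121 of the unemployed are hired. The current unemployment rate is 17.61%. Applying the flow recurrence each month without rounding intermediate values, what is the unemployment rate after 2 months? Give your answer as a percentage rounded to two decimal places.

With a fixed labor force, u_{t+1} = u_t + s·(1−u_t) − f·u_t = u_t·(1−s−f) + s.
Here 1−s−f = 0.846 and s = 0.033.
u_1 = 0.176100 × 0.846 + 0.033 = 0.181981.
u_2 = 0.181981 × 0.846 + 0.033 = 0.186956.

Unemployment rate after two months ≈ 18.70%.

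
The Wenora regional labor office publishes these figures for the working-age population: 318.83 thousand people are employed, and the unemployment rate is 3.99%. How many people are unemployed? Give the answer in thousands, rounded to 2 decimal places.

About 13.25 thousand are unemployed.

Let U be the number unemployed. The labor force is E + U, and U/(E+U) = 0.0399.
So U = 0.0399 × 318.83 / (1 − 0.0399) = 12.7213 / 0.9601 ≈ 13.25 thousand.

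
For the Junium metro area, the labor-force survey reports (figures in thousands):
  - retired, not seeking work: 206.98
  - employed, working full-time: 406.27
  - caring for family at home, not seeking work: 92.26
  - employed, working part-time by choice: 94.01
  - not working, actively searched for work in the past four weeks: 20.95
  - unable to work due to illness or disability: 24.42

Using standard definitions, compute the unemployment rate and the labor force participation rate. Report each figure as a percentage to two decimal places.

Unemployment rate ≈ 4.02%; labor force participation rate ≈ 61.69%.

Employed = 406.27 + 94.01 = 500.28 thousand.
Unemployed = 20.95 thousand.
Labor force = 500.28 + 20.95 = 521.23 thousand.
Not in labor force = 206.98 + 92.26 + 24.42 = 323.66 thousand (those not working and not actively searching are outside the labor force).
Civilian working-age population = 521.23 + 323.66 = 844.89 thousand.
Unemployment rate = 20.95 / 521.23 = 4.02%.
Labor force participation rate = 521.23 / 844.89 = 61.69%.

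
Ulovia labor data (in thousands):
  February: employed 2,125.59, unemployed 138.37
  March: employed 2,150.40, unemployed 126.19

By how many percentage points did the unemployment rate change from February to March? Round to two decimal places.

The unemployment rate changed by −0.57 percentage points.

February: labor force = 2,125.59 + 138.37 = 2,263.96; u = 138.37/2,263.96 = 6.11%.
March: labor force = 2,150.40 + 126.19 = 2,276.59; u = 126.19/2,276.59 = 5.54%.
Change = 5.54% − 6.11% = −0.57 pp.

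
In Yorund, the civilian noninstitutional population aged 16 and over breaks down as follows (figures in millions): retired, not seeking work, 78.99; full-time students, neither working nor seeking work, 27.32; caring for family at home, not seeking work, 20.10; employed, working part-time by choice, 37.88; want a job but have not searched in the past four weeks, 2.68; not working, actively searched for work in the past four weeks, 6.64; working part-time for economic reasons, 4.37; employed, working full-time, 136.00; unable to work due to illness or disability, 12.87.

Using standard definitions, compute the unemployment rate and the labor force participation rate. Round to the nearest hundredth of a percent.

Unemployment rate ≈ 3.59%; labor force participation rate ≈ 56.57%.

Employed = 37.88 + 4.37 + 136.00 = 178.25 million (anyone who worked, including part-time for economic reasons, counts as employed).
Unemployed = 6.64 million.
Labor force = 178.25 + 6.64 = 184.89 million.
Not in labor force = 78.99 + 27.32 + 20.10 + 2.68 + 12.87 = 141.96 million (those not working and not actively searching are outside the labor force — including those who want a job but have given up searching).
Civilian working-age population = 184.89 + 141.96 = 326.85 million.
Unemployment rate = 6.64 / 184.89 = 3.59%.
Labor force participation rate = 184.89 / 326.85 = 56.57%.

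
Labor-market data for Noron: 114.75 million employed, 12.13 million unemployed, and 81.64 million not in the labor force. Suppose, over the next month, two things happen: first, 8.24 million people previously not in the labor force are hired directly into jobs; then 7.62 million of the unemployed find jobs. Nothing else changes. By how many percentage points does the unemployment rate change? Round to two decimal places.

The unemployment rate changes by −6.22 percentage points.

Initially, labor force = 114.75 + 12.13 = 126.88 million, so u = 12.13/126.88 = 9.56%.
After the first change, employed and labor force both rise by 8.24; unemployed unchanged → E = 122.99, U = 12.13, labor force = 135.12 million.
After the second change, unemployed falls and employed rises by 7.62; labor force unchanged → E = 130.61, U = 4.51, labor force = 135.12 million.
New unemployment rate = 4.51 / 135.12 = 3.34%.
Change = 3.34% − 9.56% = −6.22 percentage points.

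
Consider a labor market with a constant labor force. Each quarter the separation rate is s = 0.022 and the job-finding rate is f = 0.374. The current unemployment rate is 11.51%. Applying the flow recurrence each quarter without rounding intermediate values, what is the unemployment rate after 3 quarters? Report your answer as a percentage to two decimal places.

With a fixed labor force, u_{t+1} = u_t + s·(1−u_t) − f·u_t = u_t·(1−s−f) + s.
Here 1−s−f = 0.604 and s = 0.022.
u_1 = 0.115100 × 0.604 + 0.022 = 0.091520.
u_2 = 0.091520 × 0.604 + 0.022 = 0.077278.
u_3 = 0.077278 × 0.604 + 0.022 = 0.068676.

Unemployment rate after three quarters ≈ 6.87%.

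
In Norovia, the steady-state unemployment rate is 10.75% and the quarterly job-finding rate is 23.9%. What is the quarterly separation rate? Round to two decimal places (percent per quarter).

Separation rate ≈ 2.88% per quarter.

From u* = s/(s+f): s = u·f/(1−u).
s = 0.1075 × 23.9 / (1 − 0.1075) = 2.5692 / 0.8925 ≈ 2.88% per quarter.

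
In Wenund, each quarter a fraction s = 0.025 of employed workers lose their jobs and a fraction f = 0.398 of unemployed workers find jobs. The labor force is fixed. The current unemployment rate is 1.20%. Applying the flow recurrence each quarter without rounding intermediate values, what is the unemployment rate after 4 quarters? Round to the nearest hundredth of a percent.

Unemployment rate after four quarters ≈ 5.39%.

With a fixed labor force, u_{t+1} = u_t + s·(1−u_t) − f·u_t = u_t·(1−s−f) + s.
Here 1−s−f = 0.577 and s = 0.025.
u_1 = 0.012000 × 0.577 + 0.025 = 0.031924.
u_2 = 0.031924 × 0.577 + 0.025 = 0.043420.
u_3 = 0.043420 × 0.577 + 0.025 = 0.050053.
u_4 = 0.050053 × 0.577 + 0.025 = 0.053881.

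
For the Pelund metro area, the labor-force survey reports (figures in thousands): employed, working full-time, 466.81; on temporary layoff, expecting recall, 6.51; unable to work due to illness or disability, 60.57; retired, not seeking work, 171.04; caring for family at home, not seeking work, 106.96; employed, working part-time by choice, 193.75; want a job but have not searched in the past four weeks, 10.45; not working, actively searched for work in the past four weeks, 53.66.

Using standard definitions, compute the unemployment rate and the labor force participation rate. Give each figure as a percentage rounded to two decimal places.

Employed = 466.81 + 193.75 = 660.56 thousand.
Unemployed = 6.51 + 53.66 = 60.17 thousand (jobless and actively searching, or on temporary layoff).
Labor force = 660.56 + 60.17 = 720.73 thousand.
Not in labor force = 60.57 + 171.04 + 106.96 + 10.45 = 349.02 thousand (those not working and not actively searching are outside the labor force — including those who want a job but have given up searching).
Civilian working-age population = 720.73 + 349.02 = 1,069.75 thousand.
Unemployment rate = 60.17 / 720.73 = 8.35%.
Labor force participation rate = 720.73 / 1,069.75 = 67.37%.

Unemployment rate ≈ 8.35%; labor force participation rate ≈ 67.37%.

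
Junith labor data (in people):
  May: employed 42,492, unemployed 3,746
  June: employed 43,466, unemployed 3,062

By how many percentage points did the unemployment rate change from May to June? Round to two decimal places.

The unemployment rate changed by −1.52 percentage points.

May: labor force = 42,492 + 3,746 = 46,238; u = 3,746/46,238 = 8.10%.
June: labor force = 43,466 + 3,062 = 46,528; u = 3,062/46,528 = 6.58%.
Change = 6.58% − 8.10% = −1.52 pp.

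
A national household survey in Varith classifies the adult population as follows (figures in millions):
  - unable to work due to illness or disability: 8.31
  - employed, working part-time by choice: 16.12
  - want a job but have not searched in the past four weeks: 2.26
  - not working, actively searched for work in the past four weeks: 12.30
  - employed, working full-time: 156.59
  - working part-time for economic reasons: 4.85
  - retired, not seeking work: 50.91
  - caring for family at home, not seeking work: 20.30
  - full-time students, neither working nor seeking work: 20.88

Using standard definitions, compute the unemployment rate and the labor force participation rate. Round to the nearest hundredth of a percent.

Employed = 16.12 + 156.59 + 4.85 = 177.56 million (anyone who worked, including part-time for economic reasons, counts as employed).
Unemployed = 12.30 million.
Labor force = 177.56 + 12.30 = 189.86 million.
Not in labor force = 8.31 + 2.26 + 50.91 + 20.30 + 20.88 = 102.66 million (those not working and not actively searching are outside the labor force — including those who want a job but have given up searching).
Civilian working-age population = 189.86 + 102.66 = 292.52 million.
Unemployment rate = 12.30 / 189.86 = 6.48%.
Labor force participation rate = 189.86 / 292.52 = 64.90%.

Unemployment rate ≈ 6.48%; labor force participation rate ≈ 64.90%.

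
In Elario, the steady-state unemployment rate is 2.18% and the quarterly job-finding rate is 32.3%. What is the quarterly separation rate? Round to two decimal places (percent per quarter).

From u* = s/(s+f): s = u·f/(1−u).
s = 0.0218 × 32.3 / (1 − 0.0218) = 0.7041 / 0.9782 ≈ 0.72% per quarter.

Separation rate ≈ 0.72% per quarter.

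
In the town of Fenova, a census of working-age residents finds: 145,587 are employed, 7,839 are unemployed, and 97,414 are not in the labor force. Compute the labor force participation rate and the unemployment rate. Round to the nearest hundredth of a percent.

Labor force participation rate ≈ 61.16%; unemployment rate ≈ 5.11%.

Labor force = employed + unemployed = 145,587 + 7,839 = 153,426.
Working-age population = 153,426 + 97,414 = 250,840.
Unemployment rate = 7,839 / 153,426 = 5.11%.
Labor force participation rate = 153,426 / 250,840 = 61.16%.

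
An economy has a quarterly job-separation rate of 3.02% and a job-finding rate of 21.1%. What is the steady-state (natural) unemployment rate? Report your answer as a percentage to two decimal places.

At steady state the flows balance: s·E = f·U, so U/(E+U) = s/(s+f).
u* = 3.02 / (3.02 + 21.1) = 3.02 / 24.12 = 12.52%.

Steady-state unemployment rate ≈ 12.52%.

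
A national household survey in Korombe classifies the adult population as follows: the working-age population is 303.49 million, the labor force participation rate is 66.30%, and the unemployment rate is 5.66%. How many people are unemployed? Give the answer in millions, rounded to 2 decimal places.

About 11.39 million are unemployed.

Labor force = 0.6630 × 303.49 = 201.21 million.
Unemployed = 0.0566 × 201.21 ≈ 11.39 million.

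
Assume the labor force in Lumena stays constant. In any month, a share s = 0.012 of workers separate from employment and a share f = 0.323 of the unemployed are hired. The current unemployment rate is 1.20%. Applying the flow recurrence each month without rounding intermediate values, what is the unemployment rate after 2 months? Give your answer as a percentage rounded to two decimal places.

With a fixed labor force, u_{t+1} = u_t + s·(1−u_t) − f·u_t = u_t·(1−s−f) + s.
Here 1−s−f = 0.665 and s = 0.012.
u_1 = 0.012000 × 0.665 + 0.012 = 0.019980.
u_2 = 0.019980 × 0.665 + 0.012 = 0.025287.

Unemployment rate after two months ≈ 2.53%.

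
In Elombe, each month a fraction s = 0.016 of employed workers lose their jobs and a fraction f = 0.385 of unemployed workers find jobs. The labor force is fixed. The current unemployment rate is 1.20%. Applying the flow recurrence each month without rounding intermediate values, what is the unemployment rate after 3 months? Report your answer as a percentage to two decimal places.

With a fixed labor force, u_{t+1} = u_t + s·(1−u_t) − f·u_t = u_t·(1−s−f) + s.
Here 1−s−f = 0.599 and s = 0.016.
u_1 = 0.012000 × 0.599 + 0.016 = 0.023188.
u_2 = 0.023188 × 0.599 + 0.016 = 0.029890.
u_3 = 0.029890 × 0.599 + 0.016 = 0.033904.

Unemployment rate after three months ≈ 3.39%.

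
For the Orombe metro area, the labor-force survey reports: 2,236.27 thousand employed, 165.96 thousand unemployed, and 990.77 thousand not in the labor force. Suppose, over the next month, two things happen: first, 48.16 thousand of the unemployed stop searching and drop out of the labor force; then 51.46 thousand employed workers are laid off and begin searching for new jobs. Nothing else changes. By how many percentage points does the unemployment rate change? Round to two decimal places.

The unemployment rate changes by +0.28 percentage points.

Initially, labor force = 2,236.27 + 165.96 = 2,402.23 thousand, so u = 165.96/2,402.23 = 6.91%.
After the first change, unemployed and labor force both fall by 48.16 → E = 2,236.27, U = 117.80, labor force = 2,354.07 thousand.
After the second change, employed falls and unemployed rises by 51.46; labor force unchanged → E = 2,184.81, U = 169.26, labor force = 2,354.07 thousand.
New unemployment rate = 169.26 / 2,354.07 = 7.19%.
Change = 7.19% − 6.91% = +0.28 percentage points.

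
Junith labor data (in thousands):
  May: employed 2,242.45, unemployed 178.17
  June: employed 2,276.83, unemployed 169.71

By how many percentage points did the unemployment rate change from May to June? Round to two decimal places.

May: labor force = 2,242.45 + 178.17 = 2,420.62; u = 178.17/2,420.62 = 7.36%.
June: labor force = 2,276.83 + 169.71 = 2,446.54; u = 169.71/2,446.54 = 6.94%.
Change = 6.94% − 7.36% = −0.42 pp.

The unemployment rate changed by −0.42 percentage points.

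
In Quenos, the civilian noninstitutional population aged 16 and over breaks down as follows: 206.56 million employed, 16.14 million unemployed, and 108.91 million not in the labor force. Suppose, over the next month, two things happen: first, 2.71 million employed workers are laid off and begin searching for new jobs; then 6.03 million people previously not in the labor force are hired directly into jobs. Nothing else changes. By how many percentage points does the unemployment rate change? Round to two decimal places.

Initially, labor force = 206.56 + 16.14 = 222.70 million, so u = 16.14/222.70 = 7.25%.
After the first change, employed falls and unemployed rises by 2.71; labor force unchanged → E = 203.85, U = 18.85, labor force = 222.70 million.
After the second change, employed and labor force both rise by 6.03; unemployed unchanged → E = 209.88, U = 18.85, labor force = 228.73 million.
New unemployment rate = 18.85 / 228.73 = 8.24%.
Change = 8.24% − 7.25% = +0.99 percentage points.

The unemployment rate changes by +0.99 percentage points.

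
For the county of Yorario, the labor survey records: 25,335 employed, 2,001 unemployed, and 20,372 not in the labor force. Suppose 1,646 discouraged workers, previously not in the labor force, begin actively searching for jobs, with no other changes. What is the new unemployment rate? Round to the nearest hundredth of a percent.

New unemployment rate ≈ 12.58%.

Initially, labor force = 25,335 + 2,001 = 27,336, so u = 2,001/27,336 = 7.32%.
After the change, unemployed and labor force both rise by 1,646 → E = 25,335, U = 3,647, labor force = 28,982.
New unemployment rate = 3,647 / 28,982 = 12.58%.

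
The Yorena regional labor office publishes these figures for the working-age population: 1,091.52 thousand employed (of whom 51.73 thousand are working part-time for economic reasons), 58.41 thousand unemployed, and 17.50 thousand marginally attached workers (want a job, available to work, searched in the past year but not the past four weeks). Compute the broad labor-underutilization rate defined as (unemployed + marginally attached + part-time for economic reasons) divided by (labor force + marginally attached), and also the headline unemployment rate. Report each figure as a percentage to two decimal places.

Broad underutilization rate ≈ 10.93%; headline unemployment rate ≈ 5.08%.

Labor force = 1,091.52 + 58.41 = 1,149.93 thousand.
Numerator = 58.41 + 17.50 + 51.73 = 127.64 thousand.
Denominator = 1,149.93 + 17.50 = 1,167.43 thousand.
Broad rate = 127.64 / 1,167.43 = 10.93%.
Headline unemployment rate = 58.41 / 1,149.93 = 5.08%.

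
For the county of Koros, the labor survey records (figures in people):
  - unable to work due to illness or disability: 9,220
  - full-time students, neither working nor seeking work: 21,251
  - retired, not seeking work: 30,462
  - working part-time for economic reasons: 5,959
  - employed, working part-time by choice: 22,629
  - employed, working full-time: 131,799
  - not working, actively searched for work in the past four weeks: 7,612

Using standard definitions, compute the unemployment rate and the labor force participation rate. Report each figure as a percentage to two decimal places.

Employed = 5,959 + 22,629 + 131,799 = 160,387 (anyone who worked, including part-time for economic reasons, counts as employed).
Unemployed = 7,612.
Labor force = 160,387 + 7,612 = 167,999.
Not in labor force = 9,220 + 21,251 + 30,462 = 60,933 (those not working and not actively searching are outside the labor force).
Civilian working-age population = 167,999 + 60,933 = 228,932.
Unemployment rate = 7,612 / 167,999 = 4.53%.
Labor force participation rate = 167,999 / 228,932 = 73.38%.

Unemployment rate ≈ 4.53%; labor force participation rate ≈ 73.38%.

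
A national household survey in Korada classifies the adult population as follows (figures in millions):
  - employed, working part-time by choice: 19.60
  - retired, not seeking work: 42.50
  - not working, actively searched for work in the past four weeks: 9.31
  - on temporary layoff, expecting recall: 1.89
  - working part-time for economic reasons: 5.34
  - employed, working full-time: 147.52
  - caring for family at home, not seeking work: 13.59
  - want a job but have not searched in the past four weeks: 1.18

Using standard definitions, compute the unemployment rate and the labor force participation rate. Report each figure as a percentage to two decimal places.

Employed = 19.60 + 5.34 + 147.52 = 172.46 million (anyone who worked, including part-time for economic reasons, counts as employed).
Unemployed = 9.31 + 1.89 = 11.20 million (jobless and actively searching, or on temporary layoff).
Labor force = 172.46 + 11.20 = 183.66 million.
Not in labor force = 42.50 + 13.59 + 1.18 = 57.27 million (those not working and not actively searching are outside the labor force — including those who want a job but have given up searching).
Civilian working-age population = 183.66 + 57.27 = 240.93 million.
Unemployment rate = 11.20 / 183.66 = 6.10%.
Labor force participation rate = 183.66 / 240.93 = 76.23%.

Unemployment rate ≈ 6.10%; labor force participation rate ≈ 76.23%.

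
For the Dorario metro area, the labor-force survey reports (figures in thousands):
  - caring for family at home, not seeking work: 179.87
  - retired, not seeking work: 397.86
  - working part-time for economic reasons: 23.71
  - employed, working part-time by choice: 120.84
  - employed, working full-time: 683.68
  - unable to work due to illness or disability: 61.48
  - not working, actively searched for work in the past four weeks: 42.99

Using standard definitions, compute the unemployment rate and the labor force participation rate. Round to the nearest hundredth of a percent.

Employed = 23.71 + 120.84 + 683.68 = 828.23 thousand (anyone who worked, including part-time for economic reasons, counts as employed).
Unemployed = 42.99 thousand.
Labor force = 828.23 + 42.99 = 871.22 thousand.
Not in labor force = 179.87 + 397.86 + 61.48 = 639.21 thousand (those not working and not actively searching are outside the labor force).
Civilian working-age population = 871.22 + 639.21 = 1,510.43 thousand.
Unemployment rate = 42.99 / 871.22 = 4.93%.
Labor force participation rate = 871.22 / 1,510.43 = 57.68%.

Unemployment rate ≈ 4.93%; labor force participation rate ≈ 57.68%.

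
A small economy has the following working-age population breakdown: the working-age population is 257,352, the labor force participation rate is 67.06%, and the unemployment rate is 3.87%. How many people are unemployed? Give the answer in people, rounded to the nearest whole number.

Labor force = 0.6706 × 257,352 = 172,580.
Unemployed = 0.0387 × 172,580 ≈ 6,679.

About 6,679 are unemployed.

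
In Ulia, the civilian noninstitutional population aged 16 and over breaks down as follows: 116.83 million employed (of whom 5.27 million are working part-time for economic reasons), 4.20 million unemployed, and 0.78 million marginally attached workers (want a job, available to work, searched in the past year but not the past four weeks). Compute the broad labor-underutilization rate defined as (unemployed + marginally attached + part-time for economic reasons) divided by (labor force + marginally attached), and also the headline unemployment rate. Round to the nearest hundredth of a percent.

Broad underutilization rate ≈ 8.41%; headline unemployment rate ≈ 3.47%.

Labor force = 116.83 + 4.20 = 121.03 million.
Numerator = 4.20 + 0.78 + 5.27 = 10.25 million.
Denominator = 121.03 + 0.78 = 121.81 million.
Broad rate = 10.25 / 121.81 = 8.41%.
Headline unemployment rate = 4.20 / 121.03 = 3.47%.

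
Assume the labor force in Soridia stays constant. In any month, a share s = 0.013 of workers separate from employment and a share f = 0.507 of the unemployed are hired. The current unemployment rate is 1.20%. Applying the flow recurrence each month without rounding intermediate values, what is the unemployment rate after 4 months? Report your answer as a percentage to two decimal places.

With a fixed labor force, u_{t+1} = u_t + s·(1−u_t) − f·u_t = u_t·(1−s−f) + s.
Here 1−s−f = 0.480 and s = 0.013.
u_1 = 0.012000 × 0.480 + 0.013 = 0.018760.
u_2 = 0.018760 × 0.480 + 0.013 = 0.022005.
u_3 = 0.022005 × 0.480 + 0.013 = 0.023562.
u_4 = 0.023562 × 0.480 + 0.013 = 0.024310.

Unemployment rate after four months ≈ 2.43%.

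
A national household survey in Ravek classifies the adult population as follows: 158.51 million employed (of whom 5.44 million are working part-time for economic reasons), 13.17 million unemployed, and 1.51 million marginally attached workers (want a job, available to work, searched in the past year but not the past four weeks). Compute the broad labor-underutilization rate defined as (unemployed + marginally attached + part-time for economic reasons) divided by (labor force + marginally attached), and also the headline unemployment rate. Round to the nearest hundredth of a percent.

Labor force = 158.51 + 13.17 = 171.68 million.
Numerator = 13.17 + 1.51 + 5.44 = 20.12 million.
Denominator = 171.68 + 1.51 = 173.19 million.
Broad rate = 20.12 / 173.19 = 11.62%.
Headline unemployment rate = 13.17 / 171.68 = 7.67%.

Broad underutilization rate ≈ 11.62%; headline unemployment rate ≈ 7.67%.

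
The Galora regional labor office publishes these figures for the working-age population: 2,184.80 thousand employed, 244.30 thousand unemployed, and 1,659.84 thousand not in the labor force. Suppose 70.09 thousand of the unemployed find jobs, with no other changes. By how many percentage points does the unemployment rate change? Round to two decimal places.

Initially, labor force = 2,184.80 + 244.30 = 2,429.10 thousand, so u = 244.30/2,429.10 = 10.06%.
After the change, unemployed falls and employed rises by 70.09; labor force unchanged → E = 2,254.89, U = 174.21, labor force = 2,429.10 thousand.
New unemployment rate = 174.21 / 2,429.10 = 7.17%.
Change = 7.17% − 10.06% = −2.89 percentage points.

The unemployment rate changes by −2.89 percentage points.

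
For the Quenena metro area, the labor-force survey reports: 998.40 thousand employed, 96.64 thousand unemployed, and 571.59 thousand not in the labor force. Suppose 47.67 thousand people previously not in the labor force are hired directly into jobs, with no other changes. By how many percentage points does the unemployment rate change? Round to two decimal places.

The unemployment rate changes by −0.37 percentage points.

Initially, labor force = 998.40 + 96.64 = 1,095.04 thousand, so u = 96.64/1,095.04 = 8.83%.
After the change, employed and labor force both rise by 47.67; unemployed unchanged → E = 1,046.07, U = 96.64, labor force = 1,142.71 thousand.
New unemployment rate = 96.64 / 1,142.71 = 8.46%.
Change = 8.46% − 8.83% = −0.37 percentage points.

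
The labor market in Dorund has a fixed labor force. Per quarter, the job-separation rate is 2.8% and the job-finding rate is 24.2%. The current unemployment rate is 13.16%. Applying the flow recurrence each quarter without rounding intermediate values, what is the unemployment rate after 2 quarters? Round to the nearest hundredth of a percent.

With a fixed labor force, u_{t+1} = u_t + s·(1−u_t) − f·u_t = u_t·(1−s−f) + s.
Here 1−s−f = 0.730 and s = 0.028.
u_1 = 0.131600 × 0.730 + 0.028 = 0.124068.
u_2 = 0.124068 × 0.730 + 0.028 = 0.118570.

Unemployment rate after two quarters ≈ 11.86%.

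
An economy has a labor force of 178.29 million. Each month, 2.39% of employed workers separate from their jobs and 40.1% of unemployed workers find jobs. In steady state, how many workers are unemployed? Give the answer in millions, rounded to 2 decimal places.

Steady-state unemployment rate u* = s/(s+f) = 2.39/(2.39+40.1) = 0.056249.
Unemployed = u* × labor force = 0.056249 × 178.29 ≈ 10.03 million.

About 10.03 million are unemployed in steady state.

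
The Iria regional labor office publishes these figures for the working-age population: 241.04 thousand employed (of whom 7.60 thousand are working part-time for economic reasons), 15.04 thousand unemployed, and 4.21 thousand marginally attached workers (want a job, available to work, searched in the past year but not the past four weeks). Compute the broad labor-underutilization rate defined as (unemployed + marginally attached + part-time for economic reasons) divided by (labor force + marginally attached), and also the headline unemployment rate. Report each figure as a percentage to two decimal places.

Labor force = 241.04 + 15.04 = 256.08 thousand.
Numerator = 15.04 + 4.21 + 7.60 = 26.85 thousand.
Denominator = 256.08 + 4.21 = 260.29 thousand.
Broad rate = 26.85 / 260.29 = 10.32%.
Headline unemployment rate = 15.04 / 256.08 = 5.87%.

Broad underutilization rate ≈ 10.32%; headline unemployment rate ≈ 5.87%.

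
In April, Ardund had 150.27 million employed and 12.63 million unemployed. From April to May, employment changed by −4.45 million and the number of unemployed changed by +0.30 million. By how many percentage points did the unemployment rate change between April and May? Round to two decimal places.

The unemployment rate changed by +0.39 percentage points.

April: labor force = 150.27 + 12.63 = 162.90; u = 12.63/162.90 = 7.75%.
May: labor force = 145.82 + 12.93 = 158.75; u = 12.93/158.75 = 8.14%.
Change = 8.14% − 7.75% = +0.39 pp.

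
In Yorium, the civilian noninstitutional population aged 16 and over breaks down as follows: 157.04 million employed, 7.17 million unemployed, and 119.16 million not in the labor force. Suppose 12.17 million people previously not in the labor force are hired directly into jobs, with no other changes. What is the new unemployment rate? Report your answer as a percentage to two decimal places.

Initially, labor force = 157.04 + 7.17 = 164.21 million, so u = 7.17/164.21 = 4.37%.
After the change, employed and labor force both rise by 12.17; unemployed unchanged → E = 169.21, U = 7.17, labor force = 176.38 million.
New unemployment rate = 7.17 / 176.38 = 4.07%.

New unemployment rate ≈ 4.07%.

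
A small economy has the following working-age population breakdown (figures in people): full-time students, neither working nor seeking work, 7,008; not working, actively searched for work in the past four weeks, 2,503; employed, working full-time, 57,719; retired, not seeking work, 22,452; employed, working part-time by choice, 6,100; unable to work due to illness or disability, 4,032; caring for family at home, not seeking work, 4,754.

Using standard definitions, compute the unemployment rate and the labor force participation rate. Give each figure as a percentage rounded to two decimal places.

Employed = 57,719 + 6,100 = 63,819.
Unemployed = 2,503.
Labor force = 63,819 + 2,503 = 66,322.
Not in labor force = 7,008 + 22,452 + 4,032 + 4,754 = 38,246 (those not working and not actively searching are outside the labor force).
Civilian working-age population = 66,322 + 38,246 = 104,568.
Unemployment rate = 2,503 / 66,322 = 3.77%.
Labor force participation rate = 66,322 / 104,568 = 63.42%.

Unemployment rate ≈ 3.77%; labor force participation rate ≈ 63.42%.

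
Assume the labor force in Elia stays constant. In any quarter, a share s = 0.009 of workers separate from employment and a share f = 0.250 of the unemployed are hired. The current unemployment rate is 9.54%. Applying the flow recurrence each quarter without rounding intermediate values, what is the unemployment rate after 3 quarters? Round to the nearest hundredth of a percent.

With a fixed labor force, u_{t+1} = u_t + s·(1−u_t) − f·u_t = u_t·(1−s−f) + s.
Here 1−s−f = 0.741 and s = 0.009.
u_1 = 0.095400 × 0.741 + 0.009 = 0.079691.
u_2 = 0.079691 × 0.741 + 0.009 = 0.068051.
u_3 = 0.068051 × 0.741 + 0.009 = 0.059426.

Unemployment rate after three quarters ≈ 5.94%.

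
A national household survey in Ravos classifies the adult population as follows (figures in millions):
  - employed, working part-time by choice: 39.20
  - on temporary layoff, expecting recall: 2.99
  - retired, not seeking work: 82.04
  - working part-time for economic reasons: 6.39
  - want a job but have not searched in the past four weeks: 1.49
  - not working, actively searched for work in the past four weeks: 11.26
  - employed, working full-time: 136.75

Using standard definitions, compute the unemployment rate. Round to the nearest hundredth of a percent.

Unemployment rate ≈ 7.25%.

Employed = 39.20 + 6.39 + 136.75 = 182.34 million (anyone who worked, including part-time for economic reasons, counts as employed).
Unemployed = 2.99 + 11.26 = 14.25 million (jobless and actively searching, or on temporary layoff).
Labor force = 182.34 + 14.25 = 196.59 million.
Unemployment rate = 14.25 / 196.59 = 7.25%.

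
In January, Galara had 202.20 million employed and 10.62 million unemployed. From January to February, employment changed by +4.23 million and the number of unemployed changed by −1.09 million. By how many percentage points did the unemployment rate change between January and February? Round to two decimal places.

The unemployment rate changed by −0.58 percentage points.

January: labor force = 202.20 + 10.62 = 212.82; u = 10.62/212.82 = 4.99%.
February: labor force = 206.43 + 9.53 = 215.96; u = 9.53/215.96 = 4.41%.
Change = 4.41% − 4.99% = −0.58 pp.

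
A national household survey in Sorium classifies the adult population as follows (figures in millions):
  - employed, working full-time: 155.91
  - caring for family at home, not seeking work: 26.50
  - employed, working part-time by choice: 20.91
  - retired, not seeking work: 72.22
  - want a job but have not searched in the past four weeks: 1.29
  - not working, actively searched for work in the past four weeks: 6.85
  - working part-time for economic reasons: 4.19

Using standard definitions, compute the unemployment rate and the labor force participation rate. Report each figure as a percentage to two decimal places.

Employed = 155.91 + 20.91 + 4.19 = 181.01 million (anyone who worked, including part-time for economic reasons, counts as employed).
Unemployed = 6.85 million.
Labor force = 181.01 + 6.85 = 187.86 million.
Not in labor force = 26.50 + 72.22 + 1.29 = 100.01 million (those not working and not actively searching are outside the labor force — including those who want a job but have given up searching).
Civilian working-age population = 187.86 + 100.01 = 287.87 million.
Unemployment rate = 6.85 / 187.86 = 3.65%.
Labor force participation rate = 187.86 / 287.87 = 65.26%.

Unemployment rate ≈ 3.65%; labor force participation rate ≈ 65.26%.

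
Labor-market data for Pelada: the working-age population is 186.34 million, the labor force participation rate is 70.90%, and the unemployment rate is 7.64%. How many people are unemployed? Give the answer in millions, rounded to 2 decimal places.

Labor force = 0.7090 × 186.34 = 132.12 million.
Unemployed = 0.0764 × 132.12 ≈ 10.09 million.

About 10.09 million are unemployed.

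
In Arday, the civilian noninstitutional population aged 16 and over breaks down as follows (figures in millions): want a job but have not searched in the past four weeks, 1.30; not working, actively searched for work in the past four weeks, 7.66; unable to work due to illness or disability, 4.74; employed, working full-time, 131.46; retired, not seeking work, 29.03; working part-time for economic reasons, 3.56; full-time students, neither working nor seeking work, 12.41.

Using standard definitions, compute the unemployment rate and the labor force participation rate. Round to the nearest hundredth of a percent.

Unemployment rate ≈ 5.37%; labor force participation rate ≈ 75.03%.

Employed = 131.46 + 3.56 = 135.02 million (anyone who worked, including part-time for economic reasons, counts as employed).
Unemployed = 7.66 million.
Labor force = 135.02 + 7.66 = 142.68 million.
Not in labor force = 1.30 + 4.74 + 29.03 + 12.41 = 47.48 million (those not working and not actively searching are outside the labor force — including those who want a job but have given up searching).
Civilian working-age population = 142.68 + 47.48 = 190.16 million.
Unemployment rate = 7.66 / 142.68 = 5.37%.
Labor force participation rate = 142.68 / 190.16 = 75.03%.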